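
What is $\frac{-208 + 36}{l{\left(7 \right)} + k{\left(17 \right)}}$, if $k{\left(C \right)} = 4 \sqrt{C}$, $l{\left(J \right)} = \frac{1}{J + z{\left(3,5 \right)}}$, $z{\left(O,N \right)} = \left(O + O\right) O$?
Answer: $\frac{4300}{169999} - \frac{430000 \sqrt{17}}{169999} \approx -10.404$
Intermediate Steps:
$z{\left(O,N \right)} = 2 O^{2}$ ($z{\left(O,N \right)} = 2 O O = 2 O^{2}$)
$l{\left(J \right)} = \frac{1}{18 + J}$ ($l{\left(J \right)} = \frac{1}{J + 2 \cdot 3^{2}} = \frac{1}{J + 2 \cdot 9} = \frac{1}{J + 18} = \frac{1}{18 + J}$)
$\frac{-208 + 36}{l{\left(7 \right)} + k{\left(17 \right)}} = \frac{-208 + 36}{\frac{1}{18 + 7} + 4 \sqrt{17}} = - \frac{172}{\frac{1}{25} + 4 \sqrt{17}}$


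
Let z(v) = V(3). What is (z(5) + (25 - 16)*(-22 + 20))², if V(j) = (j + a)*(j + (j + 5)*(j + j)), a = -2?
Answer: 1089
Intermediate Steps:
V(j) = (-2 + j)*(j + 2*j*(5 + j)) (V(j) = (j - 2)*(j + (j + 5)*(j + j)) = (-2 + j)*(j + (5 + j)*(2*j)) = (-2 + j)*(j + 2*j*(5 + j)))
z(v) = 51 (z(v) = 3*(-22 + 2*3² + 7*3) = 3*(-22 + 2*9 + 21) = 3*(-22 + 18 + 21) = 3*17 = 51)
(z(5) + (25 - 16)*(-22 + 20))² = (51 + (25 - 16)*(-22 + 20))² = (51 + 9*(-2))² = (51 - 18)² = 33² = 1089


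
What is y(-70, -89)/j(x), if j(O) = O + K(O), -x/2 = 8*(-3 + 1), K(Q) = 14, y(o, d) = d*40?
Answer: -1780/23 ≈ -77.391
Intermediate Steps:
y(o, d) = 40*d
x = 32 (x = -16*(-3 + 1) = -16*(-2) = -2*(-16) = 32)
j(O) = 14 + O (j(O) = O + 14 = 14 + O)
y(-70, -89)/j(x) = (40*(-89))/(14 + 32) = -3560/46 = -3560*1/46 = -1780/23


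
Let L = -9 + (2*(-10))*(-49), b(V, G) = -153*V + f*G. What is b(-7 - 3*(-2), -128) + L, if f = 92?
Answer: -10652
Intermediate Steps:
b(V, G) = -153*V + 92*G
L = 971 (L = -9 - 20*(-49) = -9 + 980 = 971)
b(-7 - 3*(-2), -128) + L = (-153*(-7 - 3*(-2)) + 92*(-128)) + 971 = (-153*(-7 + 6) - 11776) + 971 = (-153*(-1) - 11776) + 971 = (153 - 11776) + 971 = -11623 + 971 = -10652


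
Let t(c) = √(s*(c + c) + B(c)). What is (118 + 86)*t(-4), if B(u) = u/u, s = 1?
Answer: 204*I*√7 ≈ 539.73*I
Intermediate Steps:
B(u) = 1
t(c) = √(1 + 2*c) (t(c) = √(1*(c + c) + 1) = √(1*(2*c) + 1) = √(2*c + 1) = √(1 + 2*c))
(118 + 86)*t(-4) = (118 + 86)*√(1 + 2*(-4)) = 204*√(1 - 8) = 204*√(-7) = 204*(I*√7) = 204*I*√7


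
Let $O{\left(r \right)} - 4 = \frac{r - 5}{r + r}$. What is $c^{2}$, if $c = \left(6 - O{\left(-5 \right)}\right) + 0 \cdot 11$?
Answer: $1$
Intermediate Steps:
$O{\left(r \right)} = 4 + \frac{-5 + r}{2 r}$ ($O{\left(r \right)} = 4 + \frac{r - 5}{r + r} = 4 + \frac{-5 + r}{2 r}$)
$c = 1$ ($c = \left(6 - \frac{-5 + 9 \left(-5\right)}{2 \left(-5\right)}\right) + 0 \cdot 11 = \left(6 - \frac{1}{2} \left(- \frac{1}{5}\right) \left(-5 - 45\right)\right) + 0 = \left(6 - \frac{1}{2} \left(- \frac{1}{5}\right) \left(-50\right)\right) + 0 = \left(6 - 5\right) + 0 = 1 + 0 = 1$)
$c^{2} = 1^{2} = 1$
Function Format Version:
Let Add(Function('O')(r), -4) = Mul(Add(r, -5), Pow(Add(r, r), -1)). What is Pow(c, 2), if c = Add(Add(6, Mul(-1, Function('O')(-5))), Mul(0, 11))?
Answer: 1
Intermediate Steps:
Function('O')(r) = Add(4, Mul(Rational(1, 2), Pow(r, -1), Add(-5, r))) (Function('O')(r) = Add(4, Mul(Add(r, -5), Pow(Add(r, r), -1))) = Add(4, Mul(Add(-5, r), Pow(Mul(2, r), -1))) = Add(4, Mul(Add(-5, r), Mul(Rational(1, 2), Pow(r, -1)))) = Add(4, Mul(Rational(1, 2), Pow(r, -1), Add(-5, r))))
c = 1 (c = Add(Add(6, Mul(-1, Mul(Rational(1, 2), Pow(-5, -1), Add(-5, Mul(9, -5))))), Mul(0, 11)) = Add(Add(6, Mul(-1, Mul(Rational(1, 2), Rational(-1, 5), Add(-5, -45)))), 0) = Add(Add(6, Mul(-1, Mul(Rational(1, 2), Rational(-1, 5), -50))), 0) = Add(Add(6, Mul(-1, 5)), 0) = Add(Add(6, -5), 0) = Add(1, 0) = 1)
Pow(c, 2) = Pow(1, 2) = 1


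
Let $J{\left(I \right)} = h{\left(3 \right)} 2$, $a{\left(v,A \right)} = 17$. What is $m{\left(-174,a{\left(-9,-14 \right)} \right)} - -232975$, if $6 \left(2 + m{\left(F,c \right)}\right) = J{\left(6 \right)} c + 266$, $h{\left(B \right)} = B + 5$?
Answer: $\frac{699188}{3} \approx 2.3306 \cdot 10^{5}$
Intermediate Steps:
$h{\left(B \right)} = 5 + B$
$J{\left(I \right)} = 16$ ($J{\left(I \right)} = \left(5 + 3\right) 2 = 8 \cdot 2 = 16$)
$m{\left(F,c \right)} = \frac{127}{3} + \frac{8 c}{3}$ ($m{\left(F,c \right)} = -2 + \frac{16 c + 266}{6} = -2 + \frac{266 + 16 c}{6} = -2 + \left(\frac{133}{3} + \frac{8 c}{3}\right) = \frac{127}{3} + \frac{8 c}{3}$)
$m{\left(-174,a{\left(-9,-14 \right)} \right)} - -232975 = \left(\frac{127}{3} + \frac{8}{3} \cdot 17\right) - -232975 = \left(\frac{127}{3} + \frac{136}{3}\right) + 232975 = \frac{263}{3} + 232975 = \frac{699188}{3}$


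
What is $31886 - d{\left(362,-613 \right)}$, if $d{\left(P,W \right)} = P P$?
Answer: $-99158$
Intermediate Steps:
$d{\left(P,W \right)} = P^{2}$
$31886 - d{\left(362,-613 \right)} = 31886 - 362^{2} = 31886 - 131044 = -99158$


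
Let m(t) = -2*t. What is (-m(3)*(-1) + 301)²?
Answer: 87025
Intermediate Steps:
(-m(3)*(-1) + 301)² = (-(-2)*3*(-1) + 301)² = (-1*(-6)*(-1) + 301)² = (6*(-1) + 301)² = (-6 + 301)² = 295² = 87025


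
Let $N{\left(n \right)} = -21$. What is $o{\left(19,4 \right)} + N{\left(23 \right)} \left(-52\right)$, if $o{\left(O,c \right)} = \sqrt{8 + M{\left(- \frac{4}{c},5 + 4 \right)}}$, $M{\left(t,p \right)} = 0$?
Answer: $1092 + 2 \sqrt{2} \approx 1094.8$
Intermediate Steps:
$o{\left(O,c \right)} = 2 \sqrt{2}$ ($o{\left(O,c \right)} = \sqrt{8 + 0} = \sqrt{8} = 2 \sqrt{2}$)
$o{\left(19,4 \right)} + N{\left(23 \right)} \left(-52\right) = 2 \sqrt{2} - -1092 = 2 \sqrt{2} + 1092 = 1092 + 2 \sqrt{2}$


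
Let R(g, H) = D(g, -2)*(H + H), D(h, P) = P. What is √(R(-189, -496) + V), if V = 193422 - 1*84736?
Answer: √110670 ≈ 332.67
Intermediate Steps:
V = 108686 (V = 193422 - 84736 = 108686)
R(g, H) = -4*H (R(g, H) = -2*(H + H) = -4*H)
√(R(-189, -496) + V) = √(-4*(-496) + 108686) = √(1984 + 108686) = √110670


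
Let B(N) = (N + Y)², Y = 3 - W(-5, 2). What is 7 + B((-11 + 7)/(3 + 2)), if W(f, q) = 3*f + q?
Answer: 5951/25 ≈ 238.04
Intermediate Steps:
W(f, q) = q + 3*f
Y = 16 (Y = 3 - (2 + 3*(-5)) = 3 - (2 - 15) = 3 - 1*(-13) = 3 + 13 = 16)
B(N) = (16 + N)² (B(N) = (N + 16)² = (16 + N)²)
7 + B((-11 + 7)/(3 + 2)) = 7 + (16 + (-11 + 7)/(3 + 2))² = 7 + (16 - 4/5)² = 7 + (16 - 4*⅕)² = 7 + (16 - ⅘)² = 7 + (76/5)² = 7 + 5776/25 = 5951/25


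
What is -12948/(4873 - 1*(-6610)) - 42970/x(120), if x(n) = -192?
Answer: 245469247/1102368 ≈ 222.67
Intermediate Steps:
-12948/(4873 - 1*(-6610)) - 42970/x(120) = -12948/(4873 - 1*(-6610)) - 42970/(-192) = -12948/(4873 + 6610) - 42970*(-1/192) = -12948/11483 + 21485/96 = 245469247/1102368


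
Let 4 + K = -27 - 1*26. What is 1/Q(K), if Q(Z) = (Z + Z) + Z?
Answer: -1/171 ≈ -0.0058480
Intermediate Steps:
K = -57 (K = -4 + (-27 - 1*26) = -4 + (-27 - 26) = -4 - 53 = -57)
Q(Z) = 3*Z (Q(Z) = 2*Z + Z = 3*Z)
1/Q(K) = 1/(3*(-57)) = 1/(-171) = -1/171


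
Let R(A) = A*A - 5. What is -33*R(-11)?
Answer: -3828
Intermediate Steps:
R(A) = -5 + A**2 (R(A) = A**2 - 5 = -5 + A**2)
-33*R(-11) = -33*(-5 + (-11)**2) = -33*(-5 + 121) = -33*116 = -3828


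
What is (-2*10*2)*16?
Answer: -640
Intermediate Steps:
(-2*10*2)*16 = -20*2*16 = -40*16 = -640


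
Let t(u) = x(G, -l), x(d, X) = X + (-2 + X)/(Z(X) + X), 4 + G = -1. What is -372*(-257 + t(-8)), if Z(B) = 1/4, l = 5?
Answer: 1841400/19 ≈ 96916.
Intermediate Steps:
G = -5 (G = -4 - 1 = -5)
Z(B) = ¼
x(d, X) = X + (-2 + X)/(¼ + X)
t(u) = -67/19 (t(u) = (-8 + 4*(-1*5)² + 5*(-1*5))/(1 + 4*(-1*5)) = (-8 + 4*(-5)² + 5*(-5))/(1 + 4*(-5)) = (-8 + 4*25 - 25)/(1 - 20) = (-8 + 100 - 25)/(-19) = -1/19*67 = -67/19)
-372*(-257 + t(-8)) = -372*(-257 - 67/19) = -372*(-4950/19) = 1841400/19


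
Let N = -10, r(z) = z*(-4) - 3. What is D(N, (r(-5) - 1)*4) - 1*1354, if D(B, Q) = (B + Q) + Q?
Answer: -1236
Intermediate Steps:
r(z) = -3 - 4*z (r(z) = -4*z - 3 = -3 - 4*z)
D(B, Q) = B + 2*Q
D(N, (r(-5) - 1)*4) - 1*1354 = (-10 + 2*(((-3 - 4*(-5)) - 1)*4)) - 1*1354 = (-10 + 2*(((-3 + 20) - 1)*4)) - 1354 = (-10 + 2*((17 - 1)*4)) - 1354 = (-10 + 2*(16*4)) - 1354 = (-10 + 2*64) - 1354 = (-10 + 128) - 1354 = 118 - 1354 = -1236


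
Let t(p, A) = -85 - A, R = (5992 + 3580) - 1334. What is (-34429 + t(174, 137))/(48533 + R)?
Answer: -34651/56771 ≈ -0.61036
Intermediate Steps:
R = 8238 (R = 9572 - 1334 = 8238)
(-34429 + t(174, 137))/(48533 + R) = (-34429 + (-85 - 1*137))/(48533 + 8238) = (-34429 + (-85 - 137))/56771 = (-34429 - 222)*(1/56771) = -34651*1/56771 = -34651/56771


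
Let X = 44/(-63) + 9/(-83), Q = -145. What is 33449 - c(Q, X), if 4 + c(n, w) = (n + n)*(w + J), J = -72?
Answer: 64520707/5229 ≈ 12339.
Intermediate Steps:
X = -4219/5229 (X = 44*(-1/63) + 9*(-1/83) = -44/63 - 9/83 = -4219/5229 ≈ -0.80685)
c(n, w) = -4 + 2*n*(-72 + w) (c(n, w) = -4 + (n + n)*(w - 72) = -4 + (2*n)*(-72 + w) = -4 + 2*n*(-72 + w))
33449 - c(Q, X) = 33449 - (-4 - 144*(-145) + 2*(-145)*(-4219/5229)) = 33449 - (-4 + 20880 + 1223510/5229) = 33449 - 1*110384114/5229 = 33449 - 110384114/5229 = 64520707/5229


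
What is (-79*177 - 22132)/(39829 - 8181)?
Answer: -36115/31648 ≈ -1.1411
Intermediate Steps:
(-79*177 - 22132)/(39829 - 8181) = (-13983 - 22132)/31648 = -36115*1/31648 = -36115/31648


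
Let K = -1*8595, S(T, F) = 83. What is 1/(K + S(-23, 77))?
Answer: -1/8512 ≈ -0.00011748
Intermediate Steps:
K = -8595
1/(K + S(-23, 77)) = 1/(-8595 + 83) = 1/(-8512) = -1/8512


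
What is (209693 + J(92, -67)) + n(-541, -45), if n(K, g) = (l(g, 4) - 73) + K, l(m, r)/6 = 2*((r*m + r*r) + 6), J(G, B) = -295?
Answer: 206888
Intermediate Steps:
l(m, r) = 72 + 12*r² + 12*m*r (l(m, r) = 6*(2*((r*m + r*r) + 6)) = 6*(2*((m*r + r²) + 6)) = 6*(2*((r² + m*r) + 6)) = 6*(2*(6 + r² + m*r)) = 6*(12 + 2*r² + 2*m*r) = 72 + 12*r² + 12*m*r)
n(K, g) = 191 + K + 48*g (n(K, g) = ((72 + 12*4² + 12*g*4) - 73) + K = ((72 + 12*16 + 48*g) - 73) + K = ((72 + 192 + 48*g) - 73) + K = ((264 + 48*g) - 73) + K = (191 + 48*g) + K = 191 + K + 48*g)
(209693 + J(92, -67)) + n(-541, -45) = (209693 - 295) + (191 - 541 + 48*(-45)) = 209398 + (191 - 541 - 2160) = 209398 - 2510 = 206888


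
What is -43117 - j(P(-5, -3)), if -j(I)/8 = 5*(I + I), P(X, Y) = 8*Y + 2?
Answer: -44877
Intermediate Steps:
P(X, Y) = 2 + 8*Y
j(I) = -80*I (j(I) = -40*(I + I) = -40*2*I = -80*I)
-43117 - j(P(-5, -3)) = -43117 - (-80)*(2 + 8*(-3)) = -43117 - (-80)*(2 - 24) = -43117 - (-80)*(-22) = -43117 - 1*1760 = -43117 - 1760 = -44877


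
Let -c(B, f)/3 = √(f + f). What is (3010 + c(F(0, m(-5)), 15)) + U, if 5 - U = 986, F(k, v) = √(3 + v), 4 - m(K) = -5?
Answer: 2029 - 3*√30 ≈ 2012.6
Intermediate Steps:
m(K) = 9 (m(K) = 4 - 1*(-5) = 4 + 5 = 9)
c(B, f) = -3*√2*√f (c(B, f) = -3*√(f + f) = -3*√2*√f)
U = -981 (U = 5 - 1*986 = 5 - 986 = -981)
(3010 + c(F(0, m(-5)), 15)) + U = (3010 - 3*√2*√15) - 981 = (3010 - 3*√30) - 981 = 2029 - 3*√30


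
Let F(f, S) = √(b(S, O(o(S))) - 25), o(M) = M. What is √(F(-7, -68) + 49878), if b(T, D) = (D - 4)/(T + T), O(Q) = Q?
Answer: √(14414742 + 68*I*√442)/17 ≈ 223.33 + 0.011075*I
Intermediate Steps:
b(T, D) = (-4 + D)/(2*T) (b(T, D) = (-4 + D)/((2*T)) = (-4 + D)*(1/(2*T)) = (-4 + D)/(2*T))
F(f, S) = √(-25 + (-4 + S)/(2*S)) (F(f, S) = √((-4 + S)/(2*S) - 25) = √(-25 + (-4 + S)/(2*S)))
√(F(-7, -68) + 49878) = √(√(-98 - 8/(-68))/2 + 49878) = √(√(-98 - 8*(-1/68))/2 + 49878) = √(√(-98 + 2/17)/2 + 49878) = √(√(-1664/17)/2 + 49878) = √((8*I*√442/17)/2 + 49878) = √(4*I*√442/17 + 49878) = √(49878 + 4*I*√442/17)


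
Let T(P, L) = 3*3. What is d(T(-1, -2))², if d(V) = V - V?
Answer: 0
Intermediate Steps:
T(P, L) = 9
d(V) = 0
d(T(-1, -2))² = 0² = 0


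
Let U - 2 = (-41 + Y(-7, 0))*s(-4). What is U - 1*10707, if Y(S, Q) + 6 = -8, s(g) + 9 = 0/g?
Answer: -10210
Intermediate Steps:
s(g) = -9 (s(g) = -9 + 0/g = -9 + 0 = -9)
Y(S, Q) = -14 (Y(S, Q) = -6 - 8 = -14)
U = 497 (U = 2 + (-41 - 14)*(-9) = 2 - 55*(-9) = 2 + 495 = 497)
U - 1*10707 = 497 - 1*10707 = 497 - 10707 = -10210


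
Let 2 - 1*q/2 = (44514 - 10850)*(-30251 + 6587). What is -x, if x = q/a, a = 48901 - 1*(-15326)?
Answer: -1593249796/64227 ≈ -24807.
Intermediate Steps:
a = 64227 (a = 48901 + 15326 = 64227)
q = 1593249796 (q = 4 - 2*(44514 - 10850)*(-30251 + 6587) = 4 - 67328*(-23664) = 4 - 2*(-796624896) = 4 + 1593249792 = 1593249796)
x = 1593249796/64227 ≈ 24807.
-x = -1*1593249796/64227 = -1593249796/64227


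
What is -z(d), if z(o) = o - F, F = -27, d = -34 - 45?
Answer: 52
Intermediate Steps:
d = -79
z(o) = 27 + o (z(o) = o - 1*(-27) = o + 27 = 27 + o)
-z(d) = -(27 - 79) = -1*(-52) = 52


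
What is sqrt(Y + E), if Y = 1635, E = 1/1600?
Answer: sqrt(2616001)/40 ≈ 40.435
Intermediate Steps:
E = 1/1600 ≈ 0.00062500
sqrt(Y + E) = sqrt(1635 + 1/1600) = sqrt(2616001/1600) = sqrt(2616001)/40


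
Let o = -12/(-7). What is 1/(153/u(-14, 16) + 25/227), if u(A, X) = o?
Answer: 908/81139 ≈ 0.011191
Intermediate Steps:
o = 12/7 (o = -12*(-1/7) = 12/7 ≈ 1.7143)
u(A, X) = 12/7
1/(153/u(-14, 16) + 25/227) = 1/(153/(12/7) + 25/227) = 1/(153*(7/12) + 25*(1/227)) = 1/(357/4 + 25/227) = 1/(81139/908) = 908/81139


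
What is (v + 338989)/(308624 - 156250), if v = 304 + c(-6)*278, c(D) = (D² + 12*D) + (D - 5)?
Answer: 6941/3242 ≈ 2.1410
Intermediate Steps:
c(D) = -5 + D² + 13*D (c(D) = (D² + 12*D) + (-5 + D) = -5 + D² + 13*D)
v = -12762 (v = 304 + (-5 + (-6)² + 13*(-6))*278 = 304 + (-5 + 36 - 78)*278 = 304 - 47*278 = 304 - 13066 = -12762)
(v + 338989)/(308624 - 156250) = (-12762 + 338989)/(308624 - 156250) = 326227/152374 = 326227*(1/152374) = 6941/3242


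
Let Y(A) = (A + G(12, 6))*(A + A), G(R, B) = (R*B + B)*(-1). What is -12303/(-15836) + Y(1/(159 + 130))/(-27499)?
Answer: 264089299927/339918108892 ≈ 0.77692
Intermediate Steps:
G(R, B) = -B - B*R (G(R, B) = (B*R + B)*(-1) = (B + B*R)*(-1) = -B - B*R)
Y(A) = 2*A*(-78 + A) (Y(A) = (A - 1*6*(1 + 12))*(A + A) = (A - 1*6*13)*(2*A) = (A - 78)*(2*A) = (-78 + A)*(2*A) = 2*A*(-78 + A))
-12303/(-15836) + Y(1/(159 + 130))/(-27499) = -12303/(-15836) + (2*(-78 + 1/(159 + 130))/(159 + 130))/(-27499) = -12303*(-1/15836) + (2*(-78 + 1/289)/289)*(-1/27499) = 12303/15836 + (2*(1/289)*(-78 + 1/289))*(-1/27499) = 12303/15836 + (2*(1/289)*(-22541/289))*(-1/27499) = 12303/15836 - 45082/83521*(-1/27499) = 12303/15836 + 45082/2296743979 = 264089299927/339918108892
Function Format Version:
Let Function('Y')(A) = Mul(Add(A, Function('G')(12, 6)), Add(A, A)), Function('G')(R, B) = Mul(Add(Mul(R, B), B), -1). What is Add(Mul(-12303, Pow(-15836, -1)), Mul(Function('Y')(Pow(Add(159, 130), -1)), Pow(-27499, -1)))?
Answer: Rational(264089299927, 339918108892) ≈ 0.77692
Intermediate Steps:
Function('G')(R, B) = Add(Mul(-1, B), Mul(-1, B, R)) (Function('G')(R, B) = Mul(Add(Mul(B, R), B), -1) = Mul(Add(B, Mul(B, R)), -1) = Add(Mul(-1, B), Mul(-1, B, R)))
Function('Y')(A) = Mul(2, A, Add(-78, A)) (Function('Y')(A) = Mul(Add(A, Mul(-1, 6, Add(1, 12))), Add(A, A)) = Mul(Add(A, Mul(-1, 6, 13)), Mul(2, A)) = Mul(Add(A, -78), Mul(2, A)) = Mul(Add(-78, A), Mul(2, A)) = Mul(2, A, Add(-78, A)))
Add(Mul(-12303, Pow(-15836, -1)), Mul(Function('Y')(Pow(Add(159, 130), -1)), Pow(-27499, -1))) = Add(Mul(-12303, Pow(-15836, -1)), Mul(Mul(2, Pow(Add(159, 130), -1), Add(-78, Pow(Add(159, 130), -1))), Pow(-27499, -1))) = Add(Mul(-12303, Rational(-1, 15836)), Mul(Mul(2, Pow(289, -1), Add(-78, Pow(289, -1))), Rational(-1, 27499))) = Add(Rational(12303, 15836), Mul(Mul(2, Rational(1, 289), Add(-78, Rational(1, 289))), Rational(-1, 27499))) = Add(Rational(12303, 15836), Mul(Mul(2, Rational(1, 289), Rational(-22541, 289)), Rational(-1, 27499))) = Add(Rational(12303, 15836), Mul(Rational(-45082, 83521), Rational(-1, 27499))) = Add(Rational(12303, 15836), Rational(45082, 2296743979)) = Rational(264089299927, 339918108892)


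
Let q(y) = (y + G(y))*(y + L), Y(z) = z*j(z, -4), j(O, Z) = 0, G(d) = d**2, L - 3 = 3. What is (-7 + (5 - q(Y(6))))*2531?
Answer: -5062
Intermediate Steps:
L = 6 (L = 3 + 3 = 6)
Y(z) = 0 (Y(z) = z*0 = 0)
q(y) = (6 + y)*(y + y**2) (q(y) = (y + y**2)*(y + 6) = (y + y**2)*(6 + y) = (6 + y)*(y + y**2))
(-7 + (5 - q(Y(6))))*2531 = (-7 + (5 - 0*(6 + 0**2 + 7*0)))*2531 = (-7 + (5 - 0*(6 + 0 + 0)))*2531 = (-7 + (5 - 0*6))*2531 = (-7 + (5 - 1*0))*2531 = (-7 + (5 + 0))*2531 = (-7 + 5)*2531 = -2*2531 = -5062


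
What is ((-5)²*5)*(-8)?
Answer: -1000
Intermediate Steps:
((-5)²*5)*(-8) = (25*5)*(-8) = 125*(-8) = -1000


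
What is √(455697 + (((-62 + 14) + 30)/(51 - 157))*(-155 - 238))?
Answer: 6*√35551817/53 ≈ 675.00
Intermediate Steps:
√(455697 + (((-62 + 14) + 30)/(51 - 157))*(-155 - 238)) = √(455697 + ((-48 + 30)/(-106))*(-393)) = √(455697 - 18*(-1/106)*(-393)) = √(455697 + (9/53)*(-393)) = √(455697 - 3537/53) = √(24148404/53) = 6*√35551817/53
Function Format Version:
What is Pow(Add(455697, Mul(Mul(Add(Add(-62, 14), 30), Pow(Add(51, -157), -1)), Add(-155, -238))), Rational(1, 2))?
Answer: Mul(Rational(6, 53), Pow(35551817, Rational(1, 2))) ≈ 675.00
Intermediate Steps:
Pow(Add(455697, Mul(Mul(Add(Add(-62, 14), 30), Pow(Add(51, -157), -1)), Add(-155, -238))), Rational(1, 2)) = Pow(Add(455697, Mul(Mul(Add(-48, 30), Pow(-106, -1)), -393)), Rational(1, 2)) = Pow(Add(455697, Mul(Mul(-18, Rational(-1, 106)), -393)), Rational(1, 2)) = Pow(Add(455697, Mul(Rational(9, 53), -393)), Rational(1, 2)) = Pow(Add(455697, Rational(-3537, 53)), Rational(1, 2)) = Pow(Rational(24148404, 53), Rational(1, 2)) = Mul(Rational(6, 53), Pow(35551817, Rational(1, 2)))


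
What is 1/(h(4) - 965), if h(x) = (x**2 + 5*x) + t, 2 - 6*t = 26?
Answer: -1/933 ≈ -0.0010718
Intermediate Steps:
t = -4 (t = 1/3 - 1/6*26 = 1/3 - 13/3 = -4)
h(x) = -4 + x**2 + 5*x (h(x) = (x**2 + 5*x) - 4 = -4 + x**2 + 5*x)
1/(h(4) - 965) = 1/((-4 + 4**2 + 5*4) - 965) = 1/((-4 + 16 + 20) - 965) = 1/(32 - 965) = 1/(-933) = -1/933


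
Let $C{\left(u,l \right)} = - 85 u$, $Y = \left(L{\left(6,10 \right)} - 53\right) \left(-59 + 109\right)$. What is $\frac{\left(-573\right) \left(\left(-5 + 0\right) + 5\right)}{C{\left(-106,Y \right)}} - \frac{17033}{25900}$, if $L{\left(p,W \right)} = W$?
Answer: $- \frac{17033}{25900} \approx -0.65764$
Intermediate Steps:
$Y = -2150$ ($Y = \left(10 - 53\right) \left(-59 + 109\right) = \left(-43\right) 50 = -2150$)
$\frac{\left(-573\right) \left(\left(-5 + 0\right) + 5\right)}{C{\left(-106,Y \right)}} - \frac{17033}{25900} = \frac{\left(-573\right) \left(\left(-5 + 0\right) + 5\right)}{\left(-85\right) \left(-106\right)} - \frac{17033}{25900} = \frac{\left(-573\right) \left(-5 + 5\right)}{9010} - \frac{17033}{25900} = \left(-573\right) 0 \cdot \frac{1}{9010} - \frac{17033}{25900} = 0 \cdot \frac{1}{9010} - \frac{17033}{25900} = 0 - \frac{17033}{25900} = - \frac{17033}{25900}$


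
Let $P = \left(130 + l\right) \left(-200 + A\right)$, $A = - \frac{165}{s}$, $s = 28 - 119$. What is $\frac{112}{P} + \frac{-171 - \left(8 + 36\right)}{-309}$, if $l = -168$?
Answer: $\frac{75247639}{105883485} \approx 0.71066$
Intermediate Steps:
$s = -91$ ($s = 28 - 119 = -91$)
$A = \frac{165}{91}$ ($A = - \frac{165}{-91} = \left(-165\right) \left(- \frac{1}{91}\right) = \frac{165}{91} \approx 1.8132$)
$P = \frac{685330}{91}$ ($P = \left(130 - 168\right) \left(-200 + \frac{165}{91}\right) = \left(-38\right) \left(- \frac{18035}{91}\right) = \frac{685330}{91} \approx 7531.1$)
$\frac{112}{P} + \frac{-171 - \left(8 + 36\right)}{-309} = \frac{112}{\frac{685330}{91}} + \frac{-171 - \left(8 + 36\right)}{-309} = 112 \cdot \frac{91}{685330} + \left(-171 - 44\right) \left(- \frac{1}{309}\right) = \frac{5096}{342665} + \left(-171 - 44\right) \left(- \frac{1}{309}\right) = \frac{5096}{342665} - - \frac{215}{309} = \frac{5096}{342665} + \frac{215}{309} = \frac{75247639}{105883485}$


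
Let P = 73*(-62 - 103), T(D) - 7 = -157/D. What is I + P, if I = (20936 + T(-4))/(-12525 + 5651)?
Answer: -331273249/27496 ≈ -12048.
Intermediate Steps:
T(D) = 7 - 157/D
I = -83929/27496 (I = (20936 + (7 - 157/(-4)))/(-12525 + 5651) = (20936 + (7 - 157*(-1/4)))/(-6874) = (20936 + (7 + 157/4))*(-1/6874) = (20936 + 185/4)*(-1/6874) = (83929/4)*(-1/6874) = -83929/27496 ≈ -3.0524)
P = -12045 (P = 73*(-165) = -12045)
I + P = -83929/27496 - 12045 = -331273249/27496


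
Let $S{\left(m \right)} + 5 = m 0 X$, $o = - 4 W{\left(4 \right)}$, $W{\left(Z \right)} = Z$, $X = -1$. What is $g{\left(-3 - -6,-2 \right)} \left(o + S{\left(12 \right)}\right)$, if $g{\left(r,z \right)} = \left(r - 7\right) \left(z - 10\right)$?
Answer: $-1008$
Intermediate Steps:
$g{\left(r,z \right)} = \left(-10 + z\right) \left(-7 + r\right)$ ($g{\left(r,z \right)} = \left(-7 + r\right) \left(-10 + z\right) = \left(-10 + z\right) \left(-7 + r\right)$)
$o = -16$ ($o = \left(-4\right) 4 = -16$)
$S{\left(m \right)} = -5$ ($S{\left(m \right)} = -5 + m 0 \left(-1\right) = -5 + 0 \left(-1\right) = -5 + 0 = -5$)
$g{\left(-3 - -6,-2 \right)} \left(o + S{\left(12 \right)}\right) = \left(70 - 10 \left(-3 - -6\right) - -14 + \left(-3 - -6\right) \left(-2\right)\right) \left(-16 - 5\right) = \left(70 - 10 \left(-3 + 6\right) + 14 + \left(-3 + 6\right) \left(-2\right)\right) \left(-21\right) = \left(70 - 30 + 14 + 3 \left(-2\right)\right) \left(-21\right) = \left(70 - 30 + 14 - 6\right) \left(-21\right) = 48 \left(-21\right) = -1008$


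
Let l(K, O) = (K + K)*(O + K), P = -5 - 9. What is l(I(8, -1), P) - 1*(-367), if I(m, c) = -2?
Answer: 431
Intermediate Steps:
P = -14
l(K, O) = 2*K*(K + O) (l(K, O) = (2*K)*(K + O) = 2*K*(K + O))
l(I(8, -1), P) - 1*(-367) = 2*(-2)*(-2 - 14) - 1*(-367) = 2*(-2)*(-16) + 367 = 64 + 367 = 431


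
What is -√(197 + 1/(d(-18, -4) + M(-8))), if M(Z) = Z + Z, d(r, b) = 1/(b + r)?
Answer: -√24540207/353 ≈ -14.033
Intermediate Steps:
M(Z) = 2*Z
-√(197 + 1/(d(-18, -4) + M(-8))) = -√(197 + 1/(1/(-4 - 18) + 2*(-8))) = -√(197 + 1/(1/(-22) - 16)) = -√(197 + 1/(-1/22 - 16)) = -√(197 + 1/(-353/22)) = -√(197 - 22/353) = -√(69519/353) = -√24540207/353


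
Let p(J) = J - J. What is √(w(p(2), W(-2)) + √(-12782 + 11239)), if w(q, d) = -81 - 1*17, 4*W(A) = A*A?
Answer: √(-98 + I*√1543) ≈ 1.9467 + 10.089*I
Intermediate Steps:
p(J) = 0
W(A) = A²/4 (W(A) = (A*A)/4 = A²/4)
w(q, d) = -98 (w(q, d) = -81 - 17 = -98)
√(w(p(2), W(-2)) + √(-12782 + 11239)) = √(-98 + √(-12782 + 11239)) = √(-98 + √(-1543)) = √(-98 + I*√1543)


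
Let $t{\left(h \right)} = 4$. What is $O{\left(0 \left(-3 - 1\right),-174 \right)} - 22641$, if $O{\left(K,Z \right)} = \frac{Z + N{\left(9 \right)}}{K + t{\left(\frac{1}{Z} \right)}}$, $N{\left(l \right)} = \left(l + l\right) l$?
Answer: $-22644$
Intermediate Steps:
$N{\left(l \right)} = 2 l^{2}$ ($N{\left(l \right)} = 2 l l = 2 l^{2}$)
$O{\left(K,Z \right)} = \frac{162 + Z}{4 + K}$ ($O{\left(K,Z \right)} = \frac{Z + 2 \cdot 9^{2}}{K + 4} = \frac{Z + 2 \cdot 81}{4 + K} = \frac{Z + 162}{4 + K} = \frac{162 + Z}{4 + K}$)
$O{\left(0 \left(-3 - 1\right),-174 \right)} - 22641 = \frac{162 - 174}{4 + 0 \left(-3 - 1\right)} - 22641 = \frac{1}{4 + 0 \left(-4\right)} \left(-12\right) - 22641 = \frac{1}{4 + 0} \left(-12\right) - 22641 = \frac{1}{4} \left(-12\right) - 22641 = -3 - 22641 = -22644$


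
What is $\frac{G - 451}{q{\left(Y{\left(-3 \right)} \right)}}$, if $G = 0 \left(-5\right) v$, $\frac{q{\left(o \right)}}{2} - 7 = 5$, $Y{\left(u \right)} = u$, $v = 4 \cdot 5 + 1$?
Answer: $- \frac{451}{24} \approx -18.792$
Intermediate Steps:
$v = 21$ ($v = 20 + 1 = 21$)
$q{\left(o \right)} = 24$ ($q{\left(o \right)} = 14 + 2 \cdot 5 = 14 + 10 = 24$)
$G = 0$ ($G = 0 \left(-5\right) 21 = 0 \cdot 21 = 0$)
$\frac{G - 451}{q{\left(Y{\left(-3 \right)} \right)}} = \frac{0 - 451}{24} = \left(0 - 451\right) \frac{1}{24} = \left(-451\right) \frac{1}{24} = - \frac{451}{24}$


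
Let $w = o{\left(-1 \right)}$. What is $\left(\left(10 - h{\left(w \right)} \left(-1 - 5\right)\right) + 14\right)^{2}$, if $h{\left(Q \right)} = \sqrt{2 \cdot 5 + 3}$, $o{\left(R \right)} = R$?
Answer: $1044 + 288 \sqrt{13} \approx 2082.4$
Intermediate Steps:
$w = -1$
$h{\left(Q \right)} = \sqrt{13}$ ($h{\left(Q \right)} = \sqrt{10 + 3} = \sqrt{13}$)
$\left(\left(10 - h{\left(w \right)} \left(-1 - 5\right)\right) + 14\right)^{2} = \left(\left(10 - \sqrt{13} \left(-1 - 5\right)\right) + 14\right)^{2} = \left(\left(10 - \sqrt{13} \left(-6\right)\right) + 14\right)^{2} = \left(\left(10 - - 6 \sqrt{13}\right) + 14\right)^{2} = \left(\left(10 + 6 \sqrt{13}\right) + 14\right)^{2} = \left(24 + 6 \sqrt{13}\right)^{2}$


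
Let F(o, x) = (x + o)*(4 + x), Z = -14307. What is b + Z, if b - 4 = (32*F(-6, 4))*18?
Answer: -23519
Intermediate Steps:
F(o, x) = (4 + x)*(o + x) (F(o, x) = (o + x)*(4 + x) = (4 + x)*(o + x))
b = -9212 (b = 4 + (32*(4² + 4*(-6) + 4*4 - 6*4))*18 = 4 + (32*(16 - 24 + 16 - 24))*18 = 4 + (32*(-16))*18 = 4 - 512*18 = 4 - 9216 = -9212)
b + Z = -9212 - 14307 = -23519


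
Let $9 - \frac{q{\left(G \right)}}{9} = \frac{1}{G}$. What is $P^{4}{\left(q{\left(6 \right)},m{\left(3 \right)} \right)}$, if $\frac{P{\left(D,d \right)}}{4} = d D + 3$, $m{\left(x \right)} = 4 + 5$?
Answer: $68225551535376$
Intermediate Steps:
$q{\left(G \right)} = 81 - \frac{9}{G}$
$m{\left(x \right)} = 9$
$P{\left(D,d \right)} = 12 + 4 D d$ ($P{\left(D,d \right)} = 4 \left(d D + 3\right) = 4 \left(D d + 3\right) = 4 \left(3 + D d\right) = 12 + 4 D d$)
$P^{4}{\left(q{\left(6 \right)},m{\left(3 \right)} \right)} = \left(12 + 4 \left(81 - \frac{9}{6}\right) 9\right)^{4} = \left(12 + 4 \left(81 - \frac{3}{2}\right) 9\right)^{4} = \left(12 + 4 \cdot \frac{159}{2} \cdot 9\right)^{4} = \left(12 + 2862\right)^{4} = 2874^{4} = 68225551535376$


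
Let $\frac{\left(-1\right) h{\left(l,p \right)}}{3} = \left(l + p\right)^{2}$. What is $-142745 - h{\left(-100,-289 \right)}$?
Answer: $311218$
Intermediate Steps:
$h{\left(l,p \right)} = - 3 \left(l + p\right)^{2}$
$-142745 - h{\left(-100,-289 \right)} = -142745 - - 3 \left(-100 - 289\right)^{2} = -142745 - - 3 \left(-389\right)^{2} = -142745 - \left(-3\right) 151321 = -142745 - -453963 = -142745 + 453963 = 311218$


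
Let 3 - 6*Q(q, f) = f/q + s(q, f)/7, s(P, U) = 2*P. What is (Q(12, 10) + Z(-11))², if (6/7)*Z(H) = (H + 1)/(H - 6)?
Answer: 4157521/18352656 ≈ 0.22654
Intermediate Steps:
Z(H) = 7*(1 + H)/(6*(-6 + H)) (Z(H) = 7*((H + 1)/(H - 6))/6 = 7*((1 + H)/(-6 + H))/6 = 7*(1 + H)/(6*(-6 + H)))
Q(q, f) = ½ - q/21 - f/(6*q) (Q(q, f) = ½ - (f/q + (2*q)/7)/6 = ½ - (f/q + (2*q)*(⅐))/6 = ½ - (f/q + 2*q/7)/6 = ½ - (2*q/7 + f/q)/6 = ½ + (-q/21 - f/(6*q)) = ½ - q/21 - f/(6*q))
(Q(12, 10) + Z(-11))² = ((½ - 1/21*12 - ⅙*10/12) + 7*(1 - 11)/(6*(-6 - 11)))² = ((½ - 4/7 - ⅙*10*1/12) + (7/6)*(-10)/(-17))² = ((½ - 4/7 - 5/36) + (7/6)*(-1/17)*(-10))² = (-53/252 + 35/51)² = (2039/4284)² = 4157521/18352656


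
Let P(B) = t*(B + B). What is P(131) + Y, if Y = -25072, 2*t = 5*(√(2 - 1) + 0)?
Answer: -24417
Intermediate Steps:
t = 5/2 (t = (5*(√(2 - 1) + 0))/2 = (5*(√1 + 0))/2 = (5*(1 + 0))/2 = (5*1)/2 = (½)*5 = 5/2 ≈ 2.5000)
P(B) = 5*B (P(B) = 5*(B + B)/2 = 5*(2*B)/2 = 5*B)
P(131) + Y = 5*131 - 25072 = 655 - 25072 = -24417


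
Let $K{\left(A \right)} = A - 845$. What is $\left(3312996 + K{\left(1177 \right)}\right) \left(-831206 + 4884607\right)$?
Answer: $13430247028528$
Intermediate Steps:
$K{\left(A \right)} = -845 + A$
$\left(3312996 + K{\left(1177 \right)}\right) \left(-831206 + 4884607\right) = \left(3312996 + \left(-845 + 1177\right)\right) \left(-831206 + 4884607\right) = \left(3312996 + 332\right) 4053401 = 3313328 \cdot 4053401 = 13430247028528$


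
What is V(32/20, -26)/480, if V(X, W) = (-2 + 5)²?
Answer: 3/160 ≈ 0.018750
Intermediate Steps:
V(X, W) = 9 (V(X, W) = 3² = 9)
V(32/20, -26)/480 = 9/480 = 9*(1/480) = 3/160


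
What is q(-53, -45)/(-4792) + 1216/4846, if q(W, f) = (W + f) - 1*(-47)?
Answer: 3037109/11611016 ≈ 0.26157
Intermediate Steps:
q(W, f) = 47 + W + f (q(W, f) = (W + f) + 47 = 47 + W + f)
q(-53, -45)/(-4792) + 1216/4846 = (47 - 53 - 45)/(-4792) + 1216/4846 = -51*(-1/4792) + 1216*(1/4846) = 51/4792 + 608/2423 = 3037109/11611016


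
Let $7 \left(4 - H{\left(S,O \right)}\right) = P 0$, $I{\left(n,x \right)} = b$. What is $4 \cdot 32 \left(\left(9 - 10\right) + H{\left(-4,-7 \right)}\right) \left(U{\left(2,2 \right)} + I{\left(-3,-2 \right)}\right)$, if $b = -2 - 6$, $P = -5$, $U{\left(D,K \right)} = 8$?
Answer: $0$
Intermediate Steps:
$b = -8$ ($b = -2 - 6 = -8$)
$I{\left(n,x \right)} = -8$
$H{\left(S,O \right)} = 4$ ($H{\left(S,O \right)} = 4 - \frac{\left(-5\right) 0}{7} = 4 - 0 = 4 + 0 = 4$)
$4 \cdot 32 \left(\left(9 - 10\right) + H{\left(-4,-7 \right)}\right) \left(U{\left(2,2 \right)} + I{\left(-3,-2 \right)}\right) = 4 \cdot 32 \left(\left(9 - 10\right) + 4\right) \left(8 - 8\right) = 128 \left(-1 + 4\right) 0 = 128 \cdot 3 \cdot 0 = 128 \cdot 0 = 0$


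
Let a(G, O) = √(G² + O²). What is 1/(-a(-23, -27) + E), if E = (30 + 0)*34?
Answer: 30/30563 + √1258/1039142 ≈ 0.0010157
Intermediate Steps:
E = 1020 (E = 30*34 = 1020)
1/(-a(-23, -27) + E) = 1/(-√((-23)² + (-27)²) + 1020) = 1/(-√(529 + 729) + 1020) = 1/(-√1258 + 1020) = 1/(1020 - √1258)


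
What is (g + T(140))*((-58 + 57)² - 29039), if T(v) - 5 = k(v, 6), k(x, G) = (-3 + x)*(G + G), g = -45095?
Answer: 1261584948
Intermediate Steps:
k(x, G) = 2*G*(-3 + x) (k(x, G) = (-3 + x)*(2*G) = 2*G*(-3 + x))
T(v) = -31 + 12*v (T(v) = 5 + 2*6*(-3 + v) = 5 + (-36 + 12*v) = -31 + 12*v)
(g + T(140))*((-58 + 57)² - 29039) = (-45095 + (-31 + 12*140))*((-58 + 57)² - 29039) = (-45095 + (-31 + 1680))*((-1)² - 29039) = (-45095 + 1649)*(1 - 29039) = -43446*(-29038) = 1261584948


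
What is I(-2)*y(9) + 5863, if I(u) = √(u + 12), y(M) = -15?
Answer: 5863 - 15*√10 ≈ 5815.6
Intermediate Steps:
I(u) = √(12 + u)
I(-2)*y(9) + 5863 = √(12 - 2)*(-15) + 5863 = √10*(-15) + 5863 = -15*√10 + 5863 = 5863 - 15*√10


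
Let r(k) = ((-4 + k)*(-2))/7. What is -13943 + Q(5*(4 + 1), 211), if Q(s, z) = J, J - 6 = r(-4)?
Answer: -97543/7 ≈ -13935.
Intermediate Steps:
r(k) = 8/7 - 2*k/7 (r(k) = (8 - 2*k)*(1/7) = 8/7 - 2*k/7)
J = 58/7 (J = 6 + (8/7 - 2/7*(-4)) = 6 + (8/7 + 8/7) = 6 + 16/7 = 58/7 ≈ 8.2857)
Q(s, z) = 58/7
-13943 + Q(5*(4 + 1), 211) = -13943 + 58/7 = -97543/7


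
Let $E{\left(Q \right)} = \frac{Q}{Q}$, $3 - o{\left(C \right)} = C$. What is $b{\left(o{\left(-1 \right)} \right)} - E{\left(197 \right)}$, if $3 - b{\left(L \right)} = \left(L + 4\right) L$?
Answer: $-30$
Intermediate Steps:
$o{\left(C \right)} = 3 - C$
$E{\left(Q \right)} = 1$
$b{\left(L \right)} = 3 - L \left(4 + L\right)$ ($b{\left(L \right)} = 3 - \left(L + 4\right) L = 3 - \left(4 + L\right) L = 3 - L \left(4 + L\right)$)
$b{\left(o{\left(-1 \right)} \right)} - E{\left(197 \right)} = \left(3 - \left(3 - -1\right)^{2} - 4 \left(3 - -1\right)\right) - 1 = \left(3 - \left(3 + 1\right)^{2} - 4 \left(3 + 1\right)\right) - 1 = \left(3 - 4^{2} - 16\right) - 1 = \left(3 - 16 - 16\right) - 1 = -29 - 1 = -30$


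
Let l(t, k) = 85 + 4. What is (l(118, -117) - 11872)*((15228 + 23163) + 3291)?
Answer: -491139006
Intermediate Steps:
l(t, k) = 89
(l(118, -117) - 11872)*((15228 + 23163) + 3291) = (89 - 11872)*((15228 + 23163) + 3291) = -11783*(38391 + 3291) = -11783*41682 = -491139006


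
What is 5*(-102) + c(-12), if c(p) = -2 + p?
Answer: -524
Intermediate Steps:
5*(-102) + c(-12) = 5*(-102) + (-2 - 12) = -510 - 14 = -524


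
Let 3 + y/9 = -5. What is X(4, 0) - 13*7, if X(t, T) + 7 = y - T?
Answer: -170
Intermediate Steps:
y = -72 (y = -27 + 9*(-5) = -27 - 45 = -72)
X(t, T) = -79 - T (X(t, T) = -7 + (-72 - T) = -79 - T)
X(4, 0) - 13*7 = (-79 - 1*0) - 13*7 = (-79 + 0) - 91 = -79 - 91 = -170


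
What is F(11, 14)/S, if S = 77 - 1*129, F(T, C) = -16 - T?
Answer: 27/52 ≈ 0.51923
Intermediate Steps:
S = -52 (S = 77 - 129 = -52)
F(11, 14)/S = (-16 - 1*11)/(-52) = (-16 - 11)*(-1/52) = -27*(-1/52) = 27/52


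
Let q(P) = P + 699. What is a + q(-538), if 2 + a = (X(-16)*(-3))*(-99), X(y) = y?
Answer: -4593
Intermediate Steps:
q(P) = 699 + P
a = -4754 (a = -2 - 16*(-3)*(-99) = -2 + 48*(-99) = -2 - 4752 = -4754)
a + q(-538) = -4754 + (699 - 538) = -4754 + 161 = -4593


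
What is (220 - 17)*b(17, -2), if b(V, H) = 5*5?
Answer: 5075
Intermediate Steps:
b(V, H) = 25
(220 - 17)*b(17, -2) = (220 - 17)*25 = 203*25 = 5075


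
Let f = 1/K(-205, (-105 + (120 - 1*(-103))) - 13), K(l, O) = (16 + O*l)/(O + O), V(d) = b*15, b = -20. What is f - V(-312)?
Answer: 6452490/21509 ≈ 299.99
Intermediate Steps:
V(d) = -300 (V(d) = -20*15 = -300)
K(l, O) = (16 + O*l)/(2*O) (K(l, O) = (16 + O*l)/((2*O)) = (16 + O*l)*(1/(2*O)) = (16 + O*l)/(2*O))
f = -210/21509 (f = 1/((½)*(-205) + 8/((-105 + (120 - 1*(-103))) - 13)) = 1/(-205/2 + 8/((-105 + (120 + 103)) - 13)) = 1/(-205/2 + 8/((-105 + 223) - 13)) = 1/(-205/2 + 8/(118 - 13)) = 1/(-205/2 + 8/105) = 1/(-21509/210) = -210/21509 ≈ -0.0097634)
f - V(-312) = -210/21509 - 1*(-300) = -210/21509 + 300 = 6452490/21509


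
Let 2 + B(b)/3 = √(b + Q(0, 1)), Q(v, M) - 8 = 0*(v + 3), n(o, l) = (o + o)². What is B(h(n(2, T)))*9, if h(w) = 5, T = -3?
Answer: -54 + 27*√13 ≈ 43.350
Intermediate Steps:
n(o, l) = 4*o² (n(o, l) = (2*o)² = 4*o²)
Q(v, M) = 8 (Q(v, M) = 8 + 0*(v + 3) = 8 + 0*(3 + v) = 8 + 0 = 8)
B(b) = -6 + 3*√(8 + b) (B(b) = -6 + 3*√(b + 8) = -6 + 3*√(8 + b))
B(h(n(2, T)))*9 = (-6 + 3*√(8 + 5))*9 = (-6 + 3*√13)*9 = -54 + 27*√13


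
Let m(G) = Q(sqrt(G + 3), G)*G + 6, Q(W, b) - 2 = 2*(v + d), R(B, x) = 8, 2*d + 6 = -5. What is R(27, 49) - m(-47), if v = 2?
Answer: -233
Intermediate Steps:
d = -11/2 (d = -3 + (1/2)*(-5) = -3 - 5/2 = -11/2 ≈ -5.5000)
Q(W, b) = -5 (Q(W, b) = 2 + 2*(2 - 11/2) = 2 + 2*(-7/2) = 2 - 7 = -5)
m(G) = 6 - 5*G (m(G) = -5*G + 6 = 6 - 5*G)
R(27, 49) - m(-47) = 8 - (6 - 5*(-47)) = 8 - (6 + 235) = 8 - 1*241 = 8 - 241 = -233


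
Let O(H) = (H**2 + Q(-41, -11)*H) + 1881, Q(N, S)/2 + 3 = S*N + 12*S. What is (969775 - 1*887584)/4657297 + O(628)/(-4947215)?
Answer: -3287369797752/23040649577855 ≈ -0.14268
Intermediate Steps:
Q(N, S) = -6 + 24*S + 2*N*S (Q(N, S) = -6 + 2*(S*N + 12*S) = -6 + 2*(N*S + 12*S) = -6 + 2*(12*S + N*S) = -6 + (24*S + 2*N*S) = -6 + 24*S + 2*N*S)
O(H) = 1881 + H**2 + 632*H (O(H) = (H**2 + (-6 + 24*(-11) + 2*(-41)*(-11))*H) + 1881 = (H**2 + (-6 - 264 + 902)*H) + 1881 = (H**2 + 632*H) + 1881 = 1881 + H**2 + 632*H)
(969775 - 1*887584)/4657297 + O(628)/(-4947215) = (969775 - 1*887584)/4657297 + (1881 + 628**2 + 632*628)/(-4947215) = (969775 - 887584)*(1/4657297) + (1881 + 394384 + 396896)*(-1/4947215) = 82191*(1/4657297) + 793161*(-1/4947215) = 82191/4657297 - 793161/4947215 = -3287369797752/23040649577855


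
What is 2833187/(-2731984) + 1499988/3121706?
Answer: -339030974345/609175060336 ≈ -0.55654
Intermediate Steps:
2833187/(-2731984) + 1499988/3121706 = 2833187*(-1/2731984) + 1499988*(1/3121706) = -2833187/2731984 + 107142/222979 = -339030974345/609175060336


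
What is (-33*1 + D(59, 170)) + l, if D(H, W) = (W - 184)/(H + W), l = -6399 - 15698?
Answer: -5067784/229 ≈ -22130.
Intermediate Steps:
l = -22097
D(H, W) = (-184 + W)/(H + W)
(-33*1 + D(59, 170)) + l = (-33*1 + (-184 + 170)/(59 + 170)) - 22097 = (-33 - 14/229) - 22097 = -7571/229 - 22097 = -5067784/229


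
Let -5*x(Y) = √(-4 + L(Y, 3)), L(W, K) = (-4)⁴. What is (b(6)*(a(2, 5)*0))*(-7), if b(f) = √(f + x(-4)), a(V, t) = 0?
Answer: 0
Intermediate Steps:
L(W, K) = 256
x(Y) = -6*√7/5 (x(Y) = -√(-4 + 256)/5 = -6*√7/5)
b(f) = √(f - 6*√7/5)
(b(6)*(a(2, 5)*0))*(-7) = ((√(-30*√7 + 25*6)/5)*(0*0))*(-7) = ((√(-30*√7 + 150)/5)*0)*(-7) = ((√(150 - 30*√7)/5)*0)*(-7) = 0*(-7) = 0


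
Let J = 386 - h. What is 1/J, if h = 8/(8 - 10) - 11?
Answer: 1/401 ≈ 0.0024938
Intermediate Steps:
h = -15 (h = 8/(-2) - 11 = -½*8 - 11 = -4 - 11 = -15)
J = 401 (J = 386 - 1*(-15) = 386 + 15 = 401)
1/J = 1/401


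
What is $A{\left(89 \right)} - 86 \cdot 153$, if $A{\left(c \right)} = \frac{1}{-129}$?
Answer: $- \frac{1697383}{129} \approx -13158.0$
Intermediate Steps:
$A{\left(c \right)} = - \frac{1}{129}$
$A{\left(89 \right)} - 86 \cdot 153 = - \frac{1}{129} - 86 \cdot 153 = - \frac{1}{129} - 13158 = - \frac{1697383}{129}$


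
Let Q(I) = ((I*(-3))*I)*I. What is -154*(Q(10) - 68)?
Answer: 472472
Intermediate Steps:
Q(I) = -3*I**3 (Q(I) = ((-3*I)*I)*I = (-3*I**2)*I = -3*I**3)
-154*(Q(10) - 68) = -154*(-3*10**3 - 68) = -154*(-3*1000 - 68) = -154*(-3000 - 68) = -154*(-3068) = 472472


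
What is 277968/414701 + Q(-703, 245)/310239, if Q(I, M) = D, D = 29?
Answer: 86248540681/128656423539 ≈ 0.67038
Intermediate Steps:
Q(I, M) = 29
277968/414701 + Q(-703, 245)/310239 = 277968/414701 + 29/310239 = 86248540681/128656423539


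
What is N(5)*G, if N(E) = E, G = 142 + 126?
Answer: 1340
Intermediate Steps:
G = 268
N(5)*G = 5*268 = 1340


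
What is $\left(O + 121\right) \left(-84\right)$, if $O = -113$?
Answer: $-672$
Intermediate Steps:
$\left(O + 121\right) \left(-84\right) = \left(-113 + 121\right) \left(-84\right) = 8 \left(-84\right) = -672$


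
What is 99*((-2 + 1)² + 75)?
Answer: 7524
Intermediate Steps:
99*((-2 + 1)² + 75) = 99*((-1)² + 75) = 99*(1 + 75) = 99*76 = 7524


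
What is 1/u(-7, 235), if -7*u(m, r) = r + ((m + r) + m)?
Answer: -7/456 ≈ -0.015351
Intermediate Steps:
u(m, r) = -2*m/7 - 2*r/7 (u(m, r) = -(r + ((m + r) + m))/7 = -(r + (r + 2*m))/7 = -(2*m + 2*r)/7 = -2*m/7 - 2*r/7)
1/u(-7, 235) = 1/(-2/7*(-7) - 2/7*235) = 1/(2 - 470/7) = 1/(-456/7) = -7/456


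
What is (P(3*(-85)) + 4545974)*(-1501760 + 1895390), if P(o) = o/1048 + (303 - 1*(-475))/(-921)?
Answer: 287862237156092765/160868 ≈ 1.7894e+12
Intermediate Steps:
P(o) = -778/921 + o/1048 (P(o) = o*(1/1048) + (303 + 475)*(-1/921) = o/1048 + 778*(-1/921) = o/1048 - 778/921 = -778/921 + o/1048)
(P(3*(-85)) + 4545974)*(-1501760 + 1895390) = ((-778/921 + (3*(-85))/1048) + 4545974)*(-1501760 + 1895390) = ((-778/921 + (1/1048)*(-255)) + 4545974)*393630 = ((-778/921 - 255/1048) + 4545974)*393630 = (-1050199/965208 + 4545974)*393630 = (4387809422393/965208)*393630 = 287862237156092765/160868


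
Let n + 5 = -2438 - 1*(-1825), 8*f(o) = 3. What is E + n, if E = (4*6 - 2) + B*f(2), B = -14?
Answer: -2405/4 ≈ -601.25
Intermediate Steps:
f(o) = 3/8 (f(o) = (⅛)*3 = 3/8)
n = -618 (n = -5 + (-2438 - 1*(-1825)) = -5 + (-2438 + 1825) = -5 - 613 = -618)
E = 67/4 (E = (4*6 - 2) - 14*3/8 = (24 - 2) - 21/4 = 22 - 21/4 = 67/4 ≈ 16.750)
E + n = 67/4 - 618 = -2405/4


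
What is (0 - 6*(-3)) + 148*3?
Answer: 462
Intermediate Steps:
(0 - 6*(-3)) + 148*3 = (0 + 18) + 444 = 18 + 444 = 462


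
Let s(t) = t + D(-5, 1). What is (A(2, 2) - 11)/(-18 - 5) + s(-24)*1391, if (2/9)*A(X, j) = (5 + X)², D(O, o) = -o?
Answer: -1600069/46 ≈ -34784.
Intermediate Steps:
A(X, j) = 9*(5 + X)²/2
s(t) = -1 + t (s(t) = t - 1*1 = t - 1 = -1 + t)
(A(2, 2) - 11)/(-18 - 5) + s(-24)*1391 = (9*(5 + 2)²/2 - 11)/(-18 - 5) + (-1 - 24)*1391 = ((9/2)*7² - 11)/(-23) - 25*1391 = -((9/2)*49 - 11)/23 - 34775 = -(441/2 - 11)/23 - 34775 = -1/23*419/2 - 34775 = -419/46 - 34775 = -1600069/46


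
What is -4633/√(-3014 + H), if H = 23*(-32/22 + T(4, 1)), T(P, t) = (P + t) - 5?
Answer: 4633*I*√368742/33522 ≈ 83.925*I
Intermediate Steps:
T(P, t) = -5 + P + t
H = -368/11 (H = 23*(-32/22 + (-5 + 4 + 1)) = 23*(-32*1/22 + 0) = 23*(-16/11 + 0) = 23*(-16/11) = -368/11 ≈ -33.455)
-4633/√(-3014 + H) = -4633/√(-3014 - 368/11) = -4633*(-I*√368742/33522) = -(-4633)*I*√368742/33522 = 4633*I*√368742/33522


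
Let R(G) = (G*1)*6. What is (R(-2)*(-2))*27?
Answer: 648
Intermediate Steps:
R(G) = 6*G (R(G) = G*6 = 6*G)
(R(-2)*(-2))*27 = ((6*(-2))*(-2))*27 = -12*(-2)*27 = 24*27 = 648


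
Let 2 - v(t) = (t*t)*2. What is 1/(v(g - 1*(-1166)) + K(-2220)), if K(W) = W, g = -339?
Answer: -1/1370076 ≈ -7.2989e-7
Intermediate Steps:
v(t) = 2 - 2*t² (v(t) = 2 - t*t*2 = 2 - t²*2 = 2 - 2*t²)
1/(v(g - 1*(-1166)) + K(-2220)) = 1/((2 - 2*(-339 - 1*(-1166))²) - 2220) = 1/((2 - 2*(-339 + 1166)²) - 2220) = 1/((2 - 2*827²) - 2220) = 1/((2 - 2*683929) - 2220) = 1/((2 - 1367858) - 2220) = 1/(-1367856 - 2220) = 1/(-1370076) = -1/1370076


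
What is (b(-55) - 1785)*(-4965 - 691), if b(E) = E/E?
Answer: 10090304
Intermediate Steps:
b(E) = 1
(b(-55) - 1785)*(-4965 - 691) = (1 - 1785)*(-4965 - 691) = -1784*(-5656) = 10090304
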